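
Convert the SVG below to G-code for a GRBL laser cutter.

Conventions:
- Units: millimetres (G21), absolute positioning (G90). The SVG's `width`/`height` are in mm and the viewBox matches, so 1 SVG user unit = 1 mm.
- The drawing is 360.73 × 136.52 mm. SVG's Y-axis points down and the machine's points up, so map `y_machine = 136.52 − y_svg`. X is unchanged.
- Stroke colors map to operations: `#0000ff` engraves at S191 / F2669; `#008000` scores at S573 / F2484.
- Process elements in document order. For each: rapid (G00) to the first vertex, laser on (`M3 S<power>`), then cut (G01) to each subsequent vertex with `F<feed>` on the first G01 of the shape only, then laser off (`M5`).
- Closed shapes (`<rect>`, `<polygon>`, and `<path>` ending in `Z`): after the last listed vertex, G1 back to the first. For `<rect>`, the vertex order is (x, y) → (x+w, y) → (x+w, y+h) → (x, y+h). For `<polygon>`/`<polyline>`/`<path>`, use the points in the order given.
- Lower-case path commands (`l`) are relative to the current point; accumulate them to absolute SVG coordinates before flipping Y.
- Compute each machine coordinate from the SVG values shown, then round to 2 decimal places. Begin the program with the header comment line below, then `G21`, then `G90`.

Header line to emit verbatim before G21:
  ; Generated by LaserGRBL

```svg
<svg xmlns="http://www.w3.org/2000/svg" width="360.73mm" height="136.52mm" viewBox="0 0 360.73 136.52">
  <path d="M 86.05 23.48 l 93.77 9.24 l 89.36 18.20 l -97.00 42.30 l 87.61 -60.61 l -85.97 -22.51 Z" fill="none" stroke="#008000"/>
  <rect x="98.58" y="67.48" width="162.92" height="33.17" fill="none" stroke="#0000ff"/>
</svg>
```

; Generated by LaserGRBL
G21
G90
G00 X86.05 Y113.04
M3 S573
G01 X179.82 Y103.80 F2484
G01 X269.18 Y85.60
G01 X172.18 Y43.30
G01 X259.79 Y103.91
G01 X173.82 Y126.42
G01 X86.05 Y113.04
M5
G00 X98.58 Y69.04
M3 S191
G01 X261.50 Y69.04 F2669
G01 X261.50 Y35.87
G01 X98.58 Y35.87
G01 X98.58 Y69.04
M5

1 u = 1 mm; y_m = 136.52 − y.

[1] `<path>` closed polygon, #008000→score S573 F2484: (86.05,113.04) → (179.82,103.80) → (269.18,85.60) → (172.18,43.30) → (259.79,103.91) → (173.82,126.42) → (86.05,113.04) (closed)

[2] `<rect>` rectangle, #0000ff→engrave S191 F2669: (98.58,69.04) → (261.50,69.04) → (261.50,35.87) → (98.58,35.87) → (98.58,69.04) (closed)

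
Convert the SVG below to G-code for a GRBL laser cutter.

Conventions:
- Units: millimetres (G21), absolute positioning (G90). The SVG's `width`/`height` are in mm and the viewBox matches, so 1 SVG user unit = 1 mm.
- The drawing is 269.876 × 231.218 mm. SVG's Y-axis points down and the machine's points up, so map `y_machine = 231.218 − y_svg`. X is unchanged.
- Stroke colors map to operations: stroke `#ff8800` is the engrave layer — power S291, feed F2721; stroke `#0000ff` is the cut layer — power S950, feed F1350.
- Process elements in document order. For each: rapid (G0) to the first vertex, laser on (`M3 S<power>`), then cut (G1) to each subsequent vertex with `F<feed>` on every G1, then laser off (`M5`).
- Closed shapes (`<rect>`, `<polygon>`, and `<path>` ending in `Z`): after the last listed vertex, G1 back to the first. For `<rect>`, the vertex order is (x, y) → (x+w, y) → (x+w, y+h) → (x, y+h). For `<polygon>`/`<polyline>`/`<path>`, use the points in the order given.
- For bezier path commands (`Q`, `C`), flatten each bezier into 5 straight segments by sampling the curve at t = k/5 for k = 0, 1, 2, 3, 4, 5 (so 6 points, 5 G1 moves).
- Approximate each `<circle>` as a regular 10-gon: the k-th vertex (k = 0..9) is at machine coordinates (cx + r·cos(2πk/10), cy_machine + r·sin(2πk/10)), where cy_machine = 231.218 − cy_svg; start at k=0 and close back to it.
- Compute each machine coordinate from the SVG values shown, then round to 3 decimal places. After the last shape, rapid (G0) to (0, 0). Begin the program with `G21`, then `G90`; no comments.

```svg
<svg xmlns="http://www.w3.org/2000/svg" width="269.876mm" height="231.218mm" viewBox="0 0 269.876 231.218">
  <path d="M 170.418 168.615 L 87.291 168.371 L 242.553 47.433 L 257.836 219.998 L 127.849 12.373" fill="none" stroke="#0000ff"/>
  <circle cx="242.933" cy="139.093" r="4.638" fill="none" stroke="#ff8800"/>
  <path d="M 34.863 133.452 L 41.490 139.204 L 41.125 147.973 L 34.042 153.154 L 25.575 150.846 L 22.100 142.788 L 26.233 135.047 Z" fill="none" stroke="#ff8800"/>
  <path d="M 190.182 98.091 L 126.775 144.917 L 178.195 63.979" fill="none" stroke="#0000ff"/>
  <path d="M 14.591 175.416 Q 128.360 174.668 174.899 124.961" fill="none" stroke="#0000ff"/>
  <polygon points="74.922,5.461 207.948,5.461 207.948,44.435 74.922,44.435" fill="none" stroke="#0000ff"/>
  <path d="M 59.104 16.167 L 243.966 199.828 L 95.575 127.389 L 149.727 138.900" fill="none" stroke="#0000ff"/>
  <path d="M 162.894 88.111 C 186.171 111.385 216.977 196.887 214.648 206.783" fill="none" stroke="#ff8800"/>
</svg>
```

G21
G90
G0 X170.418 Y62.603
M3 S950
G1 X87.291 Y62.847 F1350
G1 X242.553 Y183.785 F1350
G1 X257.836 Y11.220 F1350
G1 X127.849 Y218.845 F1350
M5
G0 X247.571 Y92.125
M3 S291
G1 X246.685 Y94.851 F2721
G1 X244.366 Y96.536 F2721
G1 X241.500 Y96.536 F2721
G1 X239.181 Y94.851 F2721
G1 X238.295 Y92.125 F2721
G1 X239.181 Y89.399 F2721
G1 X241.500 Y87.714 F2721
G1 X244.366 Y87.714 F2721
G1 X246.685 Y89.399 F2721
G1 X247.571 Y92.125 F2721
M5
G0 X34.863 Y97.766
M3 S291
G1 X41.490 Y92.014 F2721
G1 X41.125 Y83.245 F2721
G1 X34.042 Y78.064 F2721
G1 X25.575 Y80.372 F2721
G1 X22.100 Y88.430 F2721
G1 X26.233 Y96.171 F2721
G1 X34.863 Y97.766 F2721
M5
G0 X190.182 Y133.127
M3 S950
G1 X126.775 Y86.301 F1350
G1 X178.195 Y167.239 F1350
M5
G0 X14.591 Y55.802
M3 S950
G1 X57.409 Y58.060 F1350
G1 X94.849 Y64.234 F1350
G1 X126.911 Y74.325 F1350
G1 X153.594 Y88.333 F1350
G1 X174.899 Y106.257 F1350
M5
G0 X74.922 Y225.757
M3 S950
G1 X207.948 Y225.757 F1350
G1 X207.948 Y186.783 F1350
G1 X74.922 Y186.783 F1350
G1 X74.922 Y225.757 F1350
M5
G0 X59.104 Y215.051
M3 S950
G1 X243.966 Y31.390 F1350
G1 X95.575 Y103.829 F1350
G1 X149.727 Y92.318 F1350
M5
G0 X162.894 Y143.107
M3 S291
G1 X177.438 Y122.778 F2721
G1 X191.838 Y94.130 F2721
G1 X204.140 Y63.780 F2721
G1 X212.395 Y38.343 F2721
G1 X214.648 Y24.435 F2721
M5
G0 X0.000 Y0.000

1 u = 1 mm; y_m = 231.218 − y.

[1] `<path>` open polyline, #0000ff→cut S950 F1350: (170.418,62.603) → (87.291,62.847) → (242.553,183.785) → (257.836,11.220) → (127.849,218.845)

[2] `<circle>` circle, #ff8800→engrave S291 F2721: (247.571,92.125) → (246.685,94.851) → (244.366,96.536) → (241.500,96.536) → (239.181,94.851) → (238.295,92.125) → (239.181,89.399) → (241.500,87.714) → (244.366,87.714) → (246.685,89.399) → (247.571,92.125) (closed)

[3] `<path>` regular polygon, #ff8800→engrave S291 F2721: (34.863,97.766) → (41.490,92.014) → (41.125,83.245) → (34.042,78.064) → (25.575,80.372) → (22.100,88.430) → (26.233,96.171) → (34.863,97.766) (closed)

[4] `<path>` open polyline, #0000ff→cut S950 F1350: (190.182,133.127) → (126.775,86.301) → (178.195,167.239)

[5] `<path>` quadratic bezier, #0000ff→cut S950 F1350: (14.591,55.802) → (57.409,58.060) → (94.849,64.234) → (126.911,74.325) → (153.594,88.333) → (174.899,106.257)

[6] `<polygon>` rectangle, #0000ff→cut S950 F1350: (74.922,225.757) → (207.948,225.757) → (207.948,186.783) → (74.922,186.783) → (74.922,225.757) (closed)

[7] `<path>` open polyline, #0000ff→cut S950 F1350: (59.104,215.051) → (243.966,31.390) → (95.575,103.829) → (149.727,92.318)

[8] `<path>` cubic bezier, #ff8800→engrave S291 F2721: (162.894,143.107) → (177.438,122.778) → (191.838,94.130) → (204.140,63.780) → (212.395,38.343) → (214.648,24.435)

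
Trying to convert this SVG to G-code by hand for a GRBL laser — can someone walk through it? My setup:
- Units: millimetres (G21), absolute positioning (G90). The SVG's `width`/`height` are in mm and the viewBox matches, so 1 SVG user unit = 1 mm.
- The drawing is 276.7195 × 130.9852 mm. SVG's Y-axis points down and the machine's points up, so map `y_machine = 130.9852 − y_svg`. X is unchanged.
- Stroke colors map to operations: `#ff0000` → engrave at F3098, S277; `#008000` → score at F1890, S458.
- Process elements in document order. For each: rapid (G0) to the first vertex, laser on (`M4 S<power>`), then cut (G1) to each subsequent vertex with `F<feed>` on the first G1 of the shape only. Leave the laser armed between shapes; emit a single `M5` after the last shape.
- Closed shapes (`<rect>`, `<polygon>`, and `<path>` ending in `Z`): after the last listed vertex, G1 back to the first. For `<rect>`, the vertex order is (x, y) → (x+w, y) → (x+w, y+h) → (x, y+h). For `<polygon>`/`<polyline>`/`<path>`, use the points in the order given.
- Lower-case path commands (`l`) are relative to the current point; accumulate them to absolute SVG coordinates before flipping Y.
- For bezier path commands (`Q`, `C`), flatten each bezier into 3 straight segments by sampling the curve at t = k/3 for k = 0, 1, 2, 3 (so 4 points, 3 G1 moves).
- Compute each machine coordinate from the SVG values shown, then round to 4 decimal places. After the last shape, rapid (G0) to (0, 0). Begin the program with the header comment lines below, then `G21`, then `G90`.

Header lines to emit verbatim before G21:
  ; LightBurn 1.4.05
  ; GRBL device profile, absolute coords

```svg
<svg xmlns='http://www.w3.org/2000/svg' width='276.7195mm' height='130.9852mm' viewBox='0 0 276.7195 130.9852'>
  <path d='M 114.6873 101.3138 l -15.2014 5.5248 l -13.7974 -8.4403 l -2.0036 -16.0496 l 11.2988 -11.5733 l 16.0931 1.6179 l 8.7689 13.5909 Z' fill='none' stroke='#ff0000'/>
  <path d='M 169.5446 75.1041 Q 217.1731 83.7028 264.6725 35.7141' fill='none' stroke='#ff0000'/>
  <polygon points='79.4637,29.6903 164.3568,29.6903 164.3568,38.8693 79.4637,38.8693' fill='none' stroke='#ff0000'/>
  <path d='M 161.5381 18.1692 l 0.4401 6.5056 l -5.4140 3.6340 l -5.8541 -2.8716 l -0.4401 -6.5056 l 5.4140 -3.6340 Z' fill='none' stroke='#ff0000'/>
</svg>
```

; LightBurn 1.4.05
; GRBL device profile, absolute coords
G21
G90
G0 X114.6873 Y29.6714
M4 S277
G1 X99.4859 Y24.1466 F3098
G1 X85.6885 Y32.5869
G1 X83.6849 Y48.6365
G1 X94.9837 Y60.2098
G1 X111.0768 Y58.5919
G1 X119.8457 Y45.0010
G1 X114.6873 Y29.6714
G0 X169.5446 Y55.8811
M4 S277
G1 X201.2826 Y56.4361 F3098
G1 X232.9919 Y69.5661
G1 X264.6725 Y95.2711
G0 X79.4637 Y101.2949
M4 S277
G1 X164.3568 Y101.2949 F3098
G1 X164.3568 Y92.1159
G1 X79.4637 Y92.1159
G1 X79.4637 Y101.2949
G0 X161.5381 Y112.8160
M4 S277
G1 X161.9782 Y106.3104 F3098
G1 X156.5642 Y102.6764
G1 X150.7101 Y105.5480
G1 X150.2700 Y112.0536
G1 X155.6840 Y115.6876
G1 X161.5381 Y112.8160
M5
G0 X0.0000 Y0.0000

viewBox `0 0 276.7195 130.9852` with mm width/height → 1 unit = 1 mm. Flip: y_m = 130.9852 − y_svg.

**Shape 1** — `<path>` regular polygon, stroke `#ff0000` → engrave (S277, F3098). Machine vertices: (114.6873,29.6714) → (99.4859,24.1466) → (85.6885,32.5869) → (83.6849,48.6365) → (94.9837,60.2098) → (111.0768,58.5919) → (119.8457,45.0010) → (114.6873,29.6714). Closed: final G1 returns to the first vertex.

**Shape 2** — `<path>` quadratic bezier, stroke `#ff0000` → engrave (S277, F3098). Control points (SVG): P0=(169.5446,75.1041), P1=(217.1731,83.7028), P2=(264.6725,35.7141); sampled at t=k/3. Machine vertices: (169.5446,55.8811) → (201.2826,56.4361) → (232.9919,69.5661) → (264.6725,95.2711). Open path.

**Shape 3** — `<polygon>` rectangle, stroke `#ff0000` → engrave (S277, F3098). Machine vertices: (79.4637,101.2949) → (164.3568,101.2949) → (164.3568,92.1159) → (79.4637,92.1159) → (79.4637,101.2949). Closed: final G1 returns to the first vertex.

**Shape 4** — `<path>` regular polygon, stroke `#ff0000` → engrave (S277, F3098). Machine vertices: (161.5381,112.8160) → (161.9782,106.3104) → (156.5642,102.6764) → (150.7101,105.5480) → (150.2700,112.0536) → (155.6840,115.6876) → (161.5381,112.8160). Closed: final G1 returns to the first vertex.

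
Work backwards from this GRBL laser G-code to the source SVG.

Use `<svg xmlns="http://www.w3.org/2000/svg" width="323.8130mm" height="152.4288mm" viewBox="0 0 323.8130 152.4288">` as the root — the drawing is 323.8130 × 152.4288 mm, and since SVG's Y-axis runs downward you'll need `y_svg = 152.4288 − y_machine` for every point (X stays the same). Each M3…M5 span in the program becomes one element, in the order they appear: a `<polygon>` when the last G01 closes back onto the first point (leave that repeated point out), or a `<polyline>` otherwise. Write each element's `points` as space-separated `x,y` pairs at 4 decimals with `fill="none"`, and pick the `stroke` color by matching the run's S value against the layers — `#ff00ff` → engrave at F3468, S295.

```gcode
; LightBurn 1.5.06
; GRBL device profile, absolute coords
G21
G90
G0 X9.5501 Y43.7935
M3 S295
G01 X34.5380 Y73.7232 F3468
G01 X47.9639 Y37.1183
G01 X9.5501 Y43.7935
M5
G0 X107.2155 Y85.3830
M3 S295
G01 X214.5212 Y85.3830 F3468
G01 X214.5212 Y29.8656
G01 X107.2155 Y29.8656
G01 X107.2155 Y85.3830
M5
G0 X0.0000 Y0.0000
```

Each laser-on run becomes one SVG element. Flip Y back into SVG space with y_svg = 152.4288 − y_machine. Every run uses S295, so all elements get stroke `#ff00ff` (engrave).

Run 1: The run returns to its start, so emit a `<polygon>` with points (Y-flipped): 9.5501,108.6353 34.5380,78.7056 47.9639,115.3105.

Run 2: The run returns to its start, so emit a `<polygon>` with points (Y-flipped): 107.2155,67.0458 214.5212,67.0458 214.5212,122.5632 107.2155,122.5632.

<svg xmlns="http://www.w3.org/2000/svg" width="323.8130mm" height="152.4288mm" viewBox="0 0 323.8130 152.4288">
  <polygon points="9.5501,108.6353 34.5380,78.7056 47.9639,115.3105" fill="none" stroke="#ff00ff"/>
  <polygon points="107.2155,67.0458 214.5212,67.0458 214.5212,122.5632 107.2155,122.5632" fill="none" stroke="#ff00ff"/>
</svg>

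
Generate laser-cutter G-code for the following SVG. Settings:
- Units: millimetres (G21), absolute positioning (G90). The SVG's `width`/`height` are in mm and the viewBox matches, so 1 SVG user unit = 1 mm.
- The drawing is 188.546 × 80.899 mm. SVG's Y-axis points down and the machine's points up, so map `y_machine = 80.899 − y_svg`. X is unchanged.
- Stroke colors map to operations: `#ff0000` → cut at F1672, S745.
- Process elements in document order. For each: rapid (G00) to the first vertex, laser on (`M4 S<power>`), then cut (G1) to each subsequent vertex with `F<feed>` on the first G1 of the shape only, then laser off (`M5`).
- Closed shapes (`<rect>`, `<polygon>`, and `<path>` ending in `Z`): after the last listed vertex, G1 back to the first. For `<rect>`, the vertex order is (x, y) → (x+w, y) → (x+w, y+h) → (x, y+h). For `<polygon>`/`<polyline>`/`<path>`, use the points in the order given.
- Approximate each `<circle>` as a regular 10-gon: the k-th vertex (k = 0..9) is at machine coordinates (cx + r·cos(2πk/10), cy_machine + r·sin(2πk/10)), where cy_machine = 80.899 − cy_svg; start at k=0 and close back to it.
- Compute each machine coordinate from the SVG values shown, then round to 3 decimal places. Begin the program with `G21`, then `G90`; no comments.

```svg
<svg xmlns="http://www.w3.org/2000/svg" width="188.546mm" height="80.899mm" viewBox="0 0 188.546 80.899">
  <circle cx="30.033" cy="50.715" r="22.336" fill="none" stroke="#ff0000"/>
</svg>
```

G21
G90
G00 X52.369 Y30.184
M4 S745
G1 X48.103 Y43.313 F1672
G1 X36.935 Y51.427
G1 X23.131 Y51.427
G1 X11.963 Y43.313
G1 X7.697 Y30.184
G1 X11.963 Y17.055
G1 X23.131 Y8.941
G1 X36.935 Y8.941
G1 X48.103 Y17.055
G1 X52.369 Y30.184
M5

viewBox `0 0 188.546 80.899` with mm width/height → 1 unit = 1 mm. Flip: y_m = 80.899 − y_svg.

**Shape 1** — `<circle>` circle, stroke `#ff0000` → cut (S745, F1672). Machine vertices: (52.369,30.184) → (48.103,43.313) → (36.935,51.427) → (23.131,51.427) → (11.963,43.313) → (7.697,30.184) → (11.963,17.055) → (23.131,8.941) → (36.935,8.941) → (48.103,17.055) → (52.369,30.184). Closed: final G1 returns to the first vertex.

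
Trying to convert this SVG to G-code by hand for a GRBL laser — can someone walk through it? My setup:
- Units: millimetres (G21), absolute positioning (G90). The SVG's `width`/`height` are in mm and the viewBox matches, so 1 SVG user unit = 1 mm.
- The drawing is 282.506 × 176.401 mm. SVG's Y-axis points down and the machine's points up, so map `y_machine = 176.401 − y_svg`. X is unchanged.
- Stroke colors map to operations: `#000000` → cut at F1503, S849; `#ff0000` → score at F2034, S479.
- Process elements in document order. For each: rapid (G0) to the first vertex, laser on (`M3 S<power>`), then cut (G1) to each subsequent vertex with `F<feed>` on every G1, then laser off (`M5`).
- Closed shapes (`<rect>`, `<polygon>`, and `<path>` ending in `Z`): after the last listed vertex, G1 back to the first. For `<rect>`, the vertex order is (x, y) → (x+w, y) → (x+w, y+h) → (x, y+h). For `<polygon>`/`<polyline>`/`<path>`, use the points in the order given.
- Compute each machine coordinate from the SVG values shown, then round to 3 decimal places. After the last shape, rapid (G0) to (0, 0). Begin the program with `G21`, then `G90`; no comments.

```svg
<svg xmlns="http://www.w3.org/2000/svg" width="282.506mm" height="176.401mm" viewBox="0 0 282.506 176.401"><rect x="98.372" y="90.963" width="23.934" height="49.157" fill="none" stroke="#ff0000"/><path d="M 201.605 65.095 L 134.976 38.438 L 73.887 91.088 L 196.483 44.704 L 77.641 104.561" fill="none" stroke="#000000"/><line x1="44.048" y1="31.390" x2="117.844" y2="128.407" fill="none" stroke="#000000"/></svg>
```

1 u = 1 mm; y_m = 176.401 − y.

[1] `<rect>` rectangle, #ff0000→score S479 F2034: (98.372,85.438) → (122.306,85.438) → (122.306,36.281) → (98.372,36.281) → (98.372,85.438) (closed)

[2] `<path>` open polyline, #000000→cut S849 F1503: (201.605,111.306) → (134.976,137.963) → (73.887,85.313) → (196.483,131.697) → (77.641,71.840)

[3] `<line>` line segment, #000000→cut S849 F1503: (44.048,145.011) → (117.844,47.994)

G21
G90
G0 X98.372 Y85.438
M3 S479
G1 X122.306 Y85.438 F2034
G1 X122.306 Y36.281 F2034
G1 X98.372 Y36.281 F2034
G1 X98.372 Y85.438 F2034
M5
G0 X201.605 Y111.306
M3 S849
G1 X134.976 Y137.963 F1503
G1 X73.887 Y85.313 F1503
G1 X196.483 Y131.697 F1503
G1 X77.641 Y71.840 F1503
M5
G0 X44.048 Y145.011
M3 S849
G1 X117.844 Y47.994 F1503
M5
G0 X0.000 Y0.000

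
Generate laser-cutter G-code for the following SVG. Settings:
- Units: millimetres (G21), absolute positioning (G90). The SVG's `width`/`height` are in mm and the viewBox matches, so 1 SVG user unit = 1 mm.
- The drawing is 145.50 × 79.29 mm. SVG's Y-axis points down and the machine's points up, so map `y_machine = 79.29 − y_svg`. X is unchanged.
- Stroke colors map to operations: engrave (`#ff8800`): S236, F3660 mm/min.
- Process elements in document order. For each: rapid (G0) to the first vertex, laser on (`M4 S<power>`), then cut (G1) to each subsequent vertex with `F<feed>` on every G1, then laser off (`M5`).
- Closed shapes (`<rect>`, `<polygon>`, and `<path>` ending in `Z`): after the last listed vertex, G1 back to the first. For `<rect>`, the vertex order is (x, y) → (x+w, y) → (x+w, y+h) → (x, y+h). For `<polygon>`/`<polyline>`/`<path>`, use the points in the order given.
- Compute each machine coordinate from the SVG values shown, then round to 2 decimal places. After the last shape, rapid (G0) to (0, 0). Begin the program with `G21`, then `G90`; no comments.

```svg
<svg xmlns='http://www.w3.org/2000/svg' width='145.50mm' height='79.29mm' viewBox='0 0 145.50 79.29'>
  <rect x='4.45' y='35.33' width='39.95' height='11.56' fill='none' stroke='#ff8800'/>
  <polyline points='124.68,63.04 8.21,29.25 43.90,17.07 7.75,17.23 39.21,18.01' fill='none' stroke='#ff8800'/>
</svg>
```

1 u = 1 mm; y_m = 79.29 − y.

[1] `<rect>` rectangle, #ff8800→engrave S236 F3660: (4.45,43.96) → (44.40,43.96) → (44.40,32.40) → (4.45,32.40) → (4.45,43.96) (closed)

[2] `<polyline>` open polyline, #ff8800→engrave S236 F3660: (124.68,16.25) → (8.21,50.04) → (43.90,62.22) → (7.75,62.06) → (39.21,61.28)

G21
G90
G0 X4.45 Y43.96
M4 S236
G1 X44.40 Y43.96 F3660
G1 X44.40 Y32.40 F3660
G1 X4.45 Y32.40 F3660
G1 X4.45 Y43.96 F3660
M5
G0 X124.68 Y16.25
M4 S236
G1 X8.21 Y50.04 F3660
G1 X43.90 Y62.22 F3660
G1 X7.75 Y62.06 F3660
G1 X39.21 Y61.28 F3660
M5
G0 X0.00 Y0.00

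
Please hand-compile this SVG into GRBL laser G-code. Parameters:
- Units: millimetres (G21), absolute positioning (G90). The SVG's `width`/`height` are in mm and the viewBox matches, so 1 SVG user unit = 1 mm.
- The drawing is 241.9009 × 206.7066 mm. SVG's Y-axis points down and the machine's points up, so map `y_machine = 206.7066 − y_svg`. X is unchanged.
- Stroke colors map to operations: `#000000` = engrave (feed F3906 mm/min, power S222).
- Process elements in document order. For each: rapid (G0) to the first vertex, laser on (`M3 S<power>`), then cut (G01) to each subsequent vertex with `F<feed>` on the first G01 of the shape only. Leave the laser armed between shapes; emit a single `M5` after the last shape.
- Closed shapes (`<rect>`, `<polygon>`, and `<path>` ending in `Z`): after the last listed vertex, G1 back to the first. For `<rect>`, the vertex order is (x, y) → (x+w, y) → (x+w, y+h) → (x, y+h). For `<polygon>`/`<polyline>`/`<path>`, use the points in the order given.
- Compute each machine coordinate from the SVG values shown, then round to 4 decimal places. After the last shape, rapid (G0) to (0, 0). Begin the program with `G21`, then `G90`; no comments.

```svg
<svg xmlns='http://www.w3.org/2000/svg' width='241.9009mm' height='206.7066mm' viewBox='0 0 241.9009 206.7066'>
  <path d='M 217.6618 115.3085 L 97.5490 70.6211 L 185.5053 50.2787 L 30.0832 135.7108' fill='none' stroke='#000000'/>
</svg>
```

1 u = 1 mm; y_m = 206.7066 − y.

[1] `<path>` open polyline, #000000→engrave S222 F3906: (217.6618,91.3981) → (97.5490,136.0855) → (185.5053,156.4279) → (30.0832,70.9958)

G21
G90
G0 X217.6618 Y91.3981
M3 S222
G01 X97.5490 Y136.0855 F3906
G01 X185.5053 Y156.4279
G01 X30.0832 Y70.9958
M5
G0 X0.0000 Y0.0000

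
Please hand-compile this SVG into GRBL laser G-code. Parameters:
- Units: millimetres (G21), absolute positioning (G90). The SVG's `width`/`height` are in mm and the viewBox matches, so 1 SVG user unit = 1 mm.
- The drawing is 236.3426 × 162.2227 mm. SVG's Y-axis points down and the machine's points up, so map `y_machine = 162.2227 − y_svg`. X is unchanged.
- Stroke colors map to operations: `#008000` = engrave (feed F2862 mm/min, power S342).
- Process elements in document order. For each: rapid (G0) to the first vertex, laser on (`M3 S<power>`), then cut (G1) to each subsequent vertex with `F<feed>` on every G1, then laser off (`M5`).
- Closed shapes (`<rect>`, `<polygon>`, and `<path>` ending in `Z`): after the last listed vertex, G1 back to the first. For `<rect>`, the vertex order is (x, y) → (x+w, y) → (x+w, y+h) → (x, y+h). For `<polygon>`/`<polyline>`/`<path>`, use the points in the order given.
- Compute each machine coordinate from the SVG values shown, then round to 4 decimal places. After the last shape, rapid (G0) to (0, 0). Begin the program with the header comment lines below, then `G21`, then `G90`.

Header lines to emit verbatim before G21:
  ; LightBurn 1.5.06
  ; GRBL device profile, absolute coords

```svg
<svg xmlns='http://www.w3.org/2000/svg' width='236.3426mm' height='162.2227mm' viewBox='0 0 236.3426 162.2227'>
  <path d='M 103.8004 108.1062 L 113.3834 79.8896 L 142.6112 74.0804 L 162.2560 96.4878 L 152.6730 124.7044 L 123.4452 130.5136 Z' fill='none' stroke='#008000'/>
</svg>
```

1 u = 1 mm; y_m = 162.2227 − y.

[1] `<path>` regular polygon, #008000→engrave S342 F2862: (103.8004,54.1165) → (113.3834,82.3331) → (142.6112,88.1423) → (162.2560,65.7349) → (152.6730,37.5183) → (123.4452,31.7091) → (103.8004,54.1165) (closed)

; LightBurn 1.5.06
; GRBL device profile, absolute coords
G21
G90
G0 X103.8004 Y54.1165
M3 S342
G1 X113.3834 Y82.3331 F2862
G1 X142.6112 Y88.1423 F2862
G1 X162.2560 Y65.7349 F2862
G1 X152.6730 Y37.5183 F2862
G1 X123.4452 Y31.7091 F2862
G1 X103.8004 Y54.1165 F2862
M5
G0 X0.0000 Y0.0000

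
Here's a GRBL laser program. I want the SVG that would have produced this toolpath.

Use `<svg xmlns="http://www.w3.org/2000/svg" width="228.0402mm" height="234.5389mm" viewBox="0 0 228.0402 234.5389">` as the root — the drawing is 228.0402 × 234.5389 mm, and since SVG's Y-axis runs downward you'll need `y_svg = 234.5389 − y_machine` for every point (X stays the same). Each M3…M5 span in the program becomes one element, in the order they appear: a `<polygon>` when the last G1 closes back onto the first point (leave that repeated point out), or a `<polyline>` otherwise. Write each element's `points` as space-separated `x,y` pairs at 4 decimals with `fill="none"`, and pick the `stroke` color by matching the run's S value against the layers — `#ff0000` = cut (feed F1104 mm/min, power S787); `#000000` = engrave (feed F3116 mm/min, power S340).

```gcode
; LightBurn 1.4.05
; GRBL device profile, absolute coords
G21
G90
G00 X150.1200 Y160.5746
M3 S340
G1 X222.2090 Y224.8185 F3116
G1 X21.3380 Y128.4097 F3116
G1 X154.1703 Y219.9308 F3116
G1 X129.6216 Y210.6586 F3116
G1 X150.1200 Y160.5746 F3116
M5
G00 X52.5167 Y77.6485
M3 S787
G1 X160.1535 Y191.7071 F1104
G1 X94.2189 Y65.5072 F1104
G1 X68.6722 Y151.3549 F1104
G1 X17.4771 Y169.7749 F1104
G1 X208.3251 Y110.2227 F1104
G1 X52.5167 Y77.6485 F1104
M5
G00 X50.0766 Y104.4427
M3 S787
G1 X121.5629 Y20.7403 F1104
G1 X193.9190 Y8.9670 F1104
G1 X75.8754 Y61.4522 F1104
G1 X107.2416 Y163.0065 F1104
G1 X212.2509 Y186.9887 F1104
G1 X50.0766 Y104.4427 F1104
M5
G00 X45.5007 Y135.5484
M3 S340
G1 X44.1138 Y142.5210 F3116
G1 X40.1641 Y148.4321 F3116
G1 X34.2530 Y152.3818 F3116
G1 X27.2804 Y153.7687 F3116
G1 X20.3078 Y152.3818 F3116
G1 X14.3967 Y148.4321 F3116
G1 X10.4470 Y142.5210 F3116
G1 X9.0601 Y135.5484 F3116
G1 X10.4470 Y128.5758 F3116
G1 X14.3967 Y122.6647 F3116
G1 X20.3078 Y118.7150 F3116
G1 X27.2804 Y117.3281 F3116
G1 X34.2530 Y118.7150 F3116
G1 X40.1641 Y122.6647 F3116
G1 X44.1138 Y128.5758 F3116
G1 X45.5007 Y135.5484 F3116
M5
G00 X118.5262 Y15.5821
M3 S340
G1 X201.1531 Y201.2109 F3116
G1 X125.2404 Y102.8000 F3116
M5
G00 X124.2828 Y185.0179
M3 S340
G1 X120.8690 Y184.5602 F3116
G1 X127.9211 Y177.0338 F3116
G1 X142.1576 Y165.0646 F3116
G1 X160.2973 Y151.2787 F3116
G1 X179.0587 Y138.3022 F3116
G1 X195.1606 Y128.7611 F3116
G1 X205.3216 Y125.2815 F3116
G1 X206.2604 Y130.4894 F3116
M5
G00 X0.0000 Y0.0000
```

<svg xmlns="http://www.w3.org/2000/svg" width="228.0402mm" height="234.5389mm" viewBox="0 0 228.0402 234.5389">
  <polygon points="150.1200,73.9643 222.2090,9.7204 21.3380,106.1292 154.1703,14.6081 129.6216,23.8803" fill="none" stroke="#000000"/>
  <polygon points="52.5167,156.8904 160.1535,42.8318 94.2189,169.0317 68.6722,83.1840 17.4771,64.7640 208.3251,124.3162" fill="none" stroke="#ff0000"/>
  <polygon points="50.0766,130.0962 121.5629,213.7986 193.9190,225.5719 75.8754,173.0867 107.2416,71.5324 212.2509,47.5502" fill="none" stroke="#ff0000"/>
  <polygon points="45.5007,98.9905 44.1138,92.0179 40.1641,86.1068 34.2530,82.1571 27.2804,80.7702 20.3078,82.1571 14.3967,86.1068 10.4470,92.0179 9.0601,98.9905 10.4470,105.9631 14.3967,111.8742 20.3078,115.8239 27.2804,117.2108 34.2530,115.8239 40.1641,111.8742 44.1138,105.9631" fill="none" stroke="#000000"/>
  <polyline points="118.5262,218.9568 201.1531,33.3280 125.2404,131.7389" fill="none" stroke="#000000"/>
  <polyline points="124.2828,49.5210 120.8690,49.9787 127.9211,57.5051 142.1576,69.4743 160.2973,83.2602 179.0587,96.2367 195.1606,105.7778 205.3216,109.2574 206.2604,104.0495" fill="none" stroke="#000000"/>
</svg>

y_svg = 234.5389 − y_m.

[1] S340→`#000000` (engrave); closed run; points: 150.1200,73.9643 222.2090,9.7204 21.3380,106.1292 154.1703,14.6081 129.6216,23.8803

[2] S787→`#ff0000` (cut); closed run; points: 52.5167,156.8904 160.1535,42.8318 94.2189,169.0317 68.6722,83.1840 17.4771,64.7640 208.3251,124.3162

[3] S787→`#ff0000` (cut); closed run; points: 50.0766,130.0962 121.5629,213.7986 193.9190,225.5719 75.8754,173.0867 107.2416,71.5324 212.2509,47.5502

[4] S340→`#000000` (engrave); closed run; points: 45.5007,98.9905 44.1138,92.0179 40.1641,86.1068 34.2530,82.1571 27.2804,80.7702 20.3078,82.1571 14.3967,86.1068 10.4470,92.0179 9.0601,98.9905 10.4470,105.9631 14.3967,111.8742 20.3078,115.8239 27.2804,117.2108 34.2530,115.8239 40.1641,111.8742 44.1138,105.9631

[5] S340→`#000000` (engrave); open run; points: 118.5262,218.9568 201.1531,33.3280 125.2404,131.7389

[6] S340→`#000000` (engrave); open run; points: 124.2828,49.5210 120.8690,49.9787 127.9211,57.5051 142.1576,69.4743 160.2973,83.2602 179.0587,96.2367 195.1606,105.7778 205.3216,109.2574 206.2604,104.0495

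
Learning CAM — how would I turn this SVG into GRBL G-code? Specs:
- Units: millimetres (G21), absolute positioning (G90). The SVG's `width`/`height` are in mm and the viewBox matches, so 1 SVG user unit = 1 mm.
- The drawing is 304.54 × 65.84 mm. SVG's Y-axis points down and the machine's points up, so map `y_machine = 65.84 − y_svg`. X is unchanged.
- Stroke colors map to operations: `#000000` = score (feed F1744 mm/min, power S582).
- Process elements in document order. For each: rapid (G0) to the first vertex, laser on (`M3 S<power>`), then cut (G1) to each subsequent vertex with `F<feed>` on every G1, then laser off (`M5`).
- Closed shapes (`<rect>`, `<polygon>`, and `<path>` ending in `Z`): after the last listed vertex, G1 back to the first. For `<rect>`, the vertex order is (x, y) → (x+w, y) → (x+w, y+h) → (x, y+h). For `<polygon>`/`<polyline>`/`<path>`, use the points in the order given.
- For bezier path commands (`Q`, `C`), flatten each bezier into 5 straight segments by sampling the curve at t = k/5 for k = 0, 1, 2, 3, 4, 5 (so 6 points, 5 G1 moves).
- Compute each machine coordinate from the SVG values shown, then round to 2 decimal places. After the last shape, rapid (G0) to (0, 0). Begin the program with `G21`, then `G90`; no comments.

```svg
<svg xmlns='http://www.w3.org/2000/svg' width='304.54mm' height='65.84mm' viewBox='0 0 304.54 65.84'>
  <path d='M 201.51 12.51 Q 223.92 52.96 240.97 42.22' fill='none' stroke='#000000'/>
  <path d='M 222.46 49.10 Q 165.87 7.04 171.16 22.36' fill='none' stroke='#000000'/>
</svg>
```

1 u = 1 mm; y_m = 65.84 − y.

[1] `<path>` quadratic bezier, #000000→score S582 F1744: (201.51,53.33) → (210.26,39.20) → (218.58,29.16) → (226.47,23.22) → (233.94,21.37) → (240.97,23.62)

[2] `<path>` quadratic bezier, #000000→score S582 F1744: (222.46,16.74) → (202.30,31.27) → (187.09,41.21) → (176.83,46.56) → (171.52,47.31) → (171.16,43.48)

G21
G90
G0 X201.51 Y53.33
M3 S582
G1 X210.26 Y39.20 F1744
G1 X218.58 Y29.16 F1744
G1 X226.47 Y23.22 F1744
G1 X233.94 Y21.37 F1744
G1 X240.97 Y23.62 F1744
M5
G0 X222.46 Y16.74
M3 S582
G1 X202.30 Y31.27 F1744
G1 X187.09 Y41.21 F1744
G1 X176.83 Y46.56 F1744
G1 X171.52 Y47.31 F1744
G1 X171.16 Y43.48 F1744
M5
G0 X0.00 Y0.00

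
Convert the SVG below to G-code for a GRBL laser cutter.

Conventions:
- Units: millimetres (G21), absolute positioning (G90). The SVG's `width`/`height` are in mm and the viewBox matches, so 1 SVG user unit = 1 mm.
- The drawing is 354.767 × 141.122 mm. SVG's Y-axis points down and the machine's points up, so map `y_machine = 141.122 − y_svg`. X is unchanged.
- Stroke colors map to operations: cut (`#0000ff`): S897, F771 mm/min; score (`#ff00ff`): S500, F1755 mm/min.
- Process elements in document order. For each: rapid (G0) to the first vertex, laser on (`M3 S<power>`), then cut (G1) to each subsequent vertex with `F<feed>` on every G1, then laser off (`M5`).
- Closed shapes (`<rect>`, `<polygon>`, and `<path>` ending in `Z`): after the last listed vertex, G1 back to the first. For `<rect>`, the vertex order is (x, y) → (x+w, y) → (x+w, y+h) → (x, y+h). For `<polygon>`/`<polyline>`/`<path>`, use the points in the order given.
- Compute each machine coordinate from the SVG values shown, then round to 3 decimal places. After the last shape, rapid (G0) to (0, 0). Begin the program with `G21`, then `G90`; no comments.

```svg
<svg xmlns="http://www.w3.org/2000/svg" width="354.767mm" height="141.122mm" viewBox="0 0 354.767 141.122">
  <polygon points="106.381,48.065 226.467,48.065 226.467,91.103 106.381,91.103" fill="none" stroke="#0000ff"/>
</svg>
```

Since the viewBox matches the mm dimensions, user units are millimetres directly. The only transform is the Y-flip y_m = 141.122 − y_svg.

Shape 1 is a rectangle drawn with `<polygon>`. Its stroke #0000ff means cut at S897, F771. After flipping Y the toolpath is (106.381,93.057) → (226.467,93.057) → (226.467,50.019) → (106.381,50.019) → (106.381,93.057), returning to the start.

G21
G90
G0 X106.381 Y93.057
M3 S897
G1 X226.467 Y93.057 F771
G1 X226.467 Y50.019 F771
G1 X106.381 Y50.019 F771
G1 X106.381 Y93.057 F771
M5
G0 X0.000 Y0.000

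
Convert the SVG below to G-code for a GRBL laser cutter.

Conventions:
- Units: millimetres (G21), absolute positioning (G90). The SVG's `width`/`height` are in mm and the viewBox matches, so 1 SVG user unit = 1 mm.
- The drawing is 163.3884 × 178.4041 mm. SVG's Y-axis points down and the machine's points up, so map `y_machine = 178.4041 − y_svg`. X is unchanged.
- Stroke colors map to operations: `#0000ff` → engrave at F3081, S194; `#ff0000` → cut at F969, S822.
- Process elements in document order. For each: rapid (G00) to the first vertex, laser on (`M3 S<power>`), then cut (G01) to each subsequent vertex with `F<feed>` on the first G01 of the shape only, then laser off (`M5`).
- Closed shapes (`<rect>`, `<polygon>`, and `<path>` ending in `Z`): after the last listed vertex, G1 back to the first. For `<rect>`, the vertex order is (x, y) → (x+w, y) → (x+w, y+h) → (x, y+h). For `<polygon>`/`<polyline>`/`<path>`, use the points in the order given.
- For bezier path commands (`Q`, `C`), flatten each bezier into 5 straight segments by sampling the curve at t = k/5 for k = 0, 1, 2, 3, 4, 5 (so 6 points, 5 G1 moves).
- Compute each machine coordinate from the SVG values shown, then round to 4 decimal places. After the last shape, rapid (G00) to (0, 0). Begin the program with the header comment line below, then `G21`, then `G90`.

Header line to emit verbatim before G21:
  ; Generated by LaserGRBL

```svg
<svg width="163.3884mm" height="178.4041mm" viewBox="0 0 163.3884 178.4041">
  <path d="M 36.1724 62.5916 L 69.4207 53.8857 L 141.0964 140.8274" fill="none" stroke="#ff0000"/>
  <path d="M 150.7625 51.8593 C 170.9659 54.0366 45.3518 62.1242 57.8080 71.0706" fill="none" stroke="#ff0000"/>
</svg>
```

; Generated by LaserGRBL
G21
G90
G00 X36.1724 Y115.8125
M3 S822
G01 X69.4207 Y124.5184 F969
G01 X141.0964 Y37.5767
M5
G00 X150.7625 Y126.5448
M3 S822
G01 X147.6575 Y124.5696 F969
G01 X123.1830 Y121.4184
G01 X90.9655 Y117.3337
G01 X64.6316 Y112.5579
G01 X57.8080 Y107.3335
M5
G00 X0.0000 Y0.0000

Since the viewBox matches the mm dimensions, user units are millimetres directly. The only transform is the Y-flip y_m = 178.4041 − y_svg.

Shape 1 is a open polyline drawn with `<path>`. Its stroke #ff0000 means cut at S822, F969. After flipping Y the toolpath is (36.1724,115.8125) → (69.4207,124.5184) → (141.0964,37.5767).

Shape 2 is a cubic bezier drawn with `<path>`. Its stroke #ff0000 means cut at S822, F969. After flipping Y the toolpath is (150.7625,126.5448) → (147.6575,124.5696) → (123.1830,121.4184) → (90.9655,117.3337) → (64.6316,112.5579) → (57.8080,107.3335).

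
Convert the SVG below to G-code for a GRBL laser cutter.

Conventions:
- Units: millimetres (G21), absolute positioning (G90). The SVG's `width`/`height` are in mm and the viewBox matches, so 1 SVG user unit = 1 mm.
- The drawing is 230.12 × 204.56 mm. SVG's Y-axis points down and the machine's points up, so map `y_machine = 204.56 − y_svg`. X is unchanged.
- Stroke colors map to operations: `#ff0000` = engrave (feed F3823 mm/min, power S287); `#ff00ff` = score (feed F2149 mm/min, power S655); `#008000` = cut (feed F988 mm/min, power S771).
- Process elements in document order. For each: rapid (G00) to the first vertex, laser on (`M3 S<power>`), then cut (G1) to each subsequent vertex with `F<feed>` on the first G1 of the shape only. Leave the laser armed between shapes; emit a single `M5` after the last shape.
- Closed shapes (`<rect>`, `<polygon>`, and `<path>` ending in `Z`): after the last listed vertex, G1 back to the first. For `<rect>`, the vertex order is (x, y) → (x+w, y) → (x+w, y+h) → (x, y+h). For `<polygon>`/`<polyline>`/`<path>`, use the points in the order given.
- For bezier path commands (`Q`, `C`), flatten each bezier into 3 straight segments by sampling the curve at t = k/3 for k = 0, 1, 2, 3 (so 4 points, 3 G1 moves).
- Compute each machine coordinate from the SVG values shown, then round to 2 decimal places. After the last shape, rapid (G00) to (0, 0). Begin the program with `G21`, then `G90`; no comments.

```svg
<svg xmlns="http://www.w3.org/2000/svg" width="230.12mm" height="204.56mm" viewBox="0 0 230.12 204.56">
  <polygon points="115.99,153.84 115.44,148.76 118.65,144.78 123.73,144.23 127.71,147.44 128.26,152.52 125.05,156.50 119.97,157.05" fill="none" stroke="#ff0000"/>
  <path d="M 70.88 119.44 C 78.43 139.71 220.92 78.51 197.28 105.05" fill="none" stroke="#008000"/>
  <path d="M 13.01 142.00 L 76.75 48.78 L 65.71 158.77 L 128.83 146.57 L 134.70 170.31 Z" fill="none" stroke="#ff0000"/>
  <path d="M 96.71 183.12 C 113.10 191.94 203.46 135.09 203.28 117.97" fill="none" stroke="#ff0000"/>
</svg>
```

viewBox `0 0 230.12 204.56` with mm width/height → 1 unit = 1 mm. Flip: y_m = 204.56 − y_svg.

**Shape 1** — `<polygon>` regular polygon, stroke `#ff0000` → engrave (S287, F3823). Machine vertices: (115.99,50.72) → (115.44,55.80) → (118.65,59.78) → (123.73,60.33) → (127.71,57.12) → (128.26,52.04) → (125.05,48.06) → (119.97,47.51) → (115.99,50.72). Closed: final G1 returns to the first vertex.

**Shape 2** — `<path>` cubic bezier, stroke `#008000` → cut (S771, F988). Control points (SVG): P0=(70.88,119.44), P1=(78.43,139.71), P2=(220.92,78.51), P3=(197.28,105.05); sampled at t=k/3. Machine vertices: (70.88,85.12) → (112.26,85.74) → (176.69,103.07) → (197.28,99.51). Open path.

**Shape 3** — `<path>` closed polygon, stroke `#ff0000` → engrave (S287, F3823). Machine vertices: (13.01,62.56) → (76.75,155.78) → (65.71,45.79) → (128.83,57.99) → (134.70,34.25) → (13.01,62.56). Closed: final G1 returns to the first vertex.

**Shape 4** — `<path>` cubic bezier, stroke `#ff0000` → engrave (S287, F3823). Control points (SVG): P0=(96.71,183.12), P1=(113.10,191.94), P2=(203.46,135.09), P3=(203.28,117.97); sampled at t=k/3. Machine vertices: (96.71,21.44) → (131.66,30.61) → (179.37,60.13) → (203.28,86.59). Open path.

G21
G90
G00 X115.99 Y50.72
M3 S287
G1 X115.44 Y55.80 F3823
G1 X118.65 Y59.78
G1 X123.73 Y60.33
G1 X127.71 Y57.12
G1 X128.26 Y52.04
G1 X125.05 Y48.06
G1 X119.97 Y47.51
G1 X115.99 Y50.72
G00 X70.88 Y85.12
M3 S771
G1 X112.26 Y85.74 F988
G1 X176.69 Y103.07
G1 X197.28 Y99.51
G00 X13.01 Y62.56
M3 S287
G1 X76.75 Y155.78 F3823
G1 X65.71 Y45.79
G1 X128.83 Y57.99
G1 X134.70 Y34.25
G1 X13.01 Y62.56
G00 X96.71 Y21.44
M3 S287
G1 X131.66 Y30.61 F3823
G1 X179.37 Y60.13
G1 X203.28 Y86.59
M5
G00 X0.00 Y0.00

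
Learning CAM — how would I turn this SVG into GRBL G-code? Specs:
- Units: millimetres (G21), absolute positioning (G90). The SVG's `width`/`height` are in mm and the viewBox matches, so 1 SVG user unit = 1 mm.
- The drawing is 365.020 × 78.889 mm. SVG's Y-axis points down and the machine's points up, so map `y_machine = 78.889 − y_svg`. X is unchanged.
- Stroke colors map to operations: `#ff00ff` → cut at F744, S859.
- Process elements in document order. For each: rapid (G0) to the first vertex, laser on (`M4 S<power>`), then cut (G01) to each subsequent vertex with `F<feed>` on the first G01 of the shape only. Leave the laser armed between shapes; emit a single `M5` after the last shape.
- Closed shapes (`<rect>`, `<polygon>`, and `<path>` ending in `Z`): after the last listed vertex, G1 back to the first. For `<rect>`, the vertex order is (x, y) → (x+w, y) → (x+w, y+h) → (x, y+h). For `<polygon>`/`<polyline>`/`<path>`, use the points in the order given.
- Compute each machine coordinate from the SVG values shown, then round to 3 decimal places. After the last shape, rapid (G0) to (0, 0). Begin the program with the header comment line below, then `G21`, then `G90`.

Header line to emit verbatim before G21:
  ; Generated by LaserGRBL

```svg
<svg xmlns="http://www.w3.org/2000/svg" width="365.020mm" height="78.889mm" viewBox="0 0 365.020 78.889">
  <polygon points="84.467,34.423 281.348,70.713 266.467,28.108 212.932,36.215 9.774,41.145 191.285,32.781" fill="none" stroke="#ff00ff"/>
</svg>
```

; Generated by LaserGRBL
G21
G90
G0 X84.467 Y44.466
M4 S859
G01 X281.348 Y8.176 F744
G01 X266.467 Y50.781
G01 X212.932 Y42.674
G01 X9.774 Y37.744
G01 X191.285 Y46.108
G01 X84.467 Y44.466
M5
G0 X0.000 Y0.000

viewBox `0 0 365.020 78.889` with mm width/height → 1 unit = 1 mm. Flip: y_m = 78.889 − y_svg.

**Shape 1** — `<polygon>` closed polygon, stroke `#ff00ff` → cut (S859, F744). Machine vertices: (84.467,44.466) → (281.348,8.176) → (266.467,50.781) → (212.932,42.674) → (9.774,37.744) → (191.285,46.108) → (84.467,44.466). Closed: final G1 returns to the first vertex.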